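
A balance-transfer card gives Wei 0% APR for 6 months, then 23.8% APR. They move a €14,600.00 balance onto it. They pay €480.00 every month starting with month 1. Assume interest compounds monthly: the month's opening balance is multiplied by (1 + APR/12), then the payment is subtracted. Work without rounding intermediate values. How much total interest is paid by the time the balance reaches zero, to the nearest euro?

Promo months 1–6 at r₀ = 0%/12 = 0; months 7+ at r₁ = 23.8%/12 = 0.0198333.
After month 6 (no interest yet): B = €14,600.00 − 6·€480.00 = €11,720.00.
Then at r₁ with €480.00/mo: n₂ = −ln(1 − r₁·B/P)/ln(1+r₁) ≈ 33.72 → 34 more payments.
Total paid = 39·€480.00 + €344.74 = €19,064.74; interest = €19,064.74 − €14,600.00 = €4,464.74.

€4,465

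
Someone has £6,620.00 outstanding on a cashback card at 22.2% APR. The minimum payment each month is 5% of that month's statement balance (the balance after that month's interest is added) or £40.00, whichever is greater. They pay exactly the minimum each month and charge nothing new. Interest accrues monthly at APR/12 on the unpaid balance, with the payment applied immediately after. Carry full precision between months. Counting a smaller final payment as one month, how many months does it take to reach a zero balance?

90 months

Monthly rate r = 22.2%/12 = 1.85% = 0.0185.
While 5% of the post-interest balance exceeds £40.00, each month B ← (B·(1+r))·(1 − 0.05), i.e. B shrinks by the factor (1+r)·0.95 = 0.96757.
This holds for months 1–65. Entering month 66 the balance is £776.89; 5% of the post-interest balance is now below £40.00, so the flat £40.00 minimum applies from here.
From month 66 a fixed £40.00 at rate r clears £776.89 in 25 more payments. Total: 65 + 25 = 90 months.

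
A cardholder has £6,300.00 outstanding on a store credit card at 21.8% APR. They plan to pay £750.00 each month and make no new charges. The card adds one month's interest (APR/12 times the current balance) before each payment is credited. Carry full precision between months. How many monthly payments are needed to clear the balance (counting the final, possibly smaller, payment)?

10 payments

Monthly rate r = 21.8%/12 = 1.81667% = 0.0181667.
Recurrence: B ← B·(1+r) − £750.00.
Month 1: interest £114.45; balance after payment £5,664.45.
Month 2: interest £102.90; balance after payment £5,017.35.
Closed form: n = −ln(1 − rB₀/P)/ln(1+r) = −ln(0.8474)/ln(1.01817) ≈ 9.197, so the balance reaches zero during payment 10.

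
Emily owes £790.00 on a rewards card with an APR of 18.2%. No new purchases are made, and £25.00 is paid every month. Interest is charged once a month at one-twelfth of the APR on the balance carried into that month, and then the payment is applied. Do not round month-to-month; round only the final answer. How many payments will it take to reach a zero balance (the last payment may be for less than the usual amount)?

44 payments

Monthly rate r = 18.2%/12 = 1.51667% = 0.0151667.
Recurrence: B ← B·(1+r) − £25.00.
Month 1: interest £11.98; balance after payment £776.98.
Month 2: interest £11.78; balance after payment £763.77.
Closed form: n = −ln(1 − rB₀/P)/ln(1+r) = −ln(0.52073)/ln(1.01517) ≈ 43.349, so the balance reaches zero during payment 44.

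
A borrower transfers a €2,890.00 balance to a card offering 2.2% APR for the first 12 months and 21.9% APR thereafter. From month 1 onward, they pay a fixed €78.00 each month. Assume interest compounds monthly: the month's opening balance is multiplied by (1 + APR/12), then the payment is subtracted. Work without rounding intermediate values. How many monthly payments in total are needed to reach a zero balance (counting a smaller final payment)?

48 months

Promo months 1–12 at r₀ = 2.2%/12 = 0.00183333; months 13+ at r₁ = 21.9%/12 = 0.01825.
After month 12: iterate B ← B·(1+r₀) − €78.00 for 12 months → €2,008.73.
Then at r₁ with €78.00/mo: n₂ = −ln(1 − r₁·B/P)/ln(1+r₁) ≈ 35.10 → 36 more payments.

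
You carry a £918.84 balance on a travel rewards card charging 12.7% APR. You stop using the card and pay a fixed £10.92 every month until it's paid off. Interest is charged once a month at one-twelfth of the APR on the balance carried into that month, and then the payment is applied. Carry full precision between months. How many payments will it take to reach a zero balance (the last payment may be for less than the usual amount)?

Monthly rate r = 12.7%/12 = 1.05833% = 0.0105833.
Recurrence: B ← B·(1+r) − £10.92.
Month 1: interest £9.72; balance after payment £917.64.
Month 2: interest £9.71; balance after payment £916.44.
Closed form: n = −ln(1 − rB₀/P)/ln(1+r) = −ln(0.10949)/ln(1.01058) ≈ 210.106, so the balance reaches zero during payment 211.

211 payments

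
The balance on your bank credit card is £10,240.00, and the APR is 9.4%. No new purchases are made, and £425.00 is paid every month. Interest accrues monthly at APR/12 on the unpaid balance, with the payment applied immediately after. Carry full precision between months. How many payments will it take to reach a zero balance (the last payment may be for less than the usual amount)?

Monthly rate r = 9.4%/12 = 0.783333% = 0.00783333.
Recurrence: B ← B·(1+r) − £425.00.
Month 1: interest £80.21; balance after payment £9,895.21.
Month 2: interest £77.51; balance after payment £9,547.73.
Closed form: n = −ln(1 − rB₀/P)/ln(1+r) = −ln(0.81126)/ln(1.00783) ≈ 26.806, so the balance reaches zero during payment 27.

27 months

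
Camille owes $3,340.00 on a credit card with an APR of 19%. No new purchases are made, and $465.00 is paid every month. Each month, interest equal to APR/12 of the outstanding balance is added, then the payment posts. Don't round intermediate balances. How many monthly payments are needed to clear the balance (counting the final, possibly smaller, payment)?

8 payments

Monthly rate r = 19%/12 = 1.58333% = 0.0158333.
Recurrence: B ← B·(1+r) − $465.00.
Month 1: interest $52.88; balance after payment $2,927.88.
Month 2: interest $46.36; balance after payment $2,509.24.
Closed form: n = −ln(1 − rB₀/P)/ln(1+r) = −ln(0.88627)/ln(1.01583) ≈ 7.685, so the balance reaches zero during payment 8.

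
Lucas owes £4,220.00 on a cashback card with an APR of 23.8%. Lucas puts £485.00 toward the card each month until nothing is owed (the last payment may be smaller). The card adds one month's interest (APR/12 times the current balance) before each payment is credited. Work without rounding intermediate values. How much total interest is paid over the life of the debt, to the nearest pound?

£459

Monthly rate r = 23.8%/12 = 1.98333% = 0.0198333.
Payoff takes n = ⌈−ln(1 − rB₀/P)/ln(1+r)⌉ = ⌈9.646⌉ = 10 payments; the last is £314.19.
Total paid = 9·£485.00 + £314.19 = £4,679.19.
Total interest = total paid − principal = £4,679.19 − £4,220.00 = £459.19.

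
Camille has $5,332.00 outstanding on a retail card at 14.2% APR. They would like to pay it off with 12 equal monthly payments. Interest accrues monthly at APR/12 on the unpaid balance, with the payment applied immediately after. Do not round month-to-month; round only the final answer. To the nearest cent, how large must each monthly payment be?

Monthly rate r = 14.2%/12 = 1.18333% = 0.0118333.
Level-payment amortization: P = B₀·r / (1 − (1+r)^(−n)) = 5332.00·0.0118333 / (1 − 1.01183^(−12)).
Denominator 1 − (1+r)^(−12) = 0.131655196.
P = 63.0953 / 0.131655196 ≈ 479.25.

$479.25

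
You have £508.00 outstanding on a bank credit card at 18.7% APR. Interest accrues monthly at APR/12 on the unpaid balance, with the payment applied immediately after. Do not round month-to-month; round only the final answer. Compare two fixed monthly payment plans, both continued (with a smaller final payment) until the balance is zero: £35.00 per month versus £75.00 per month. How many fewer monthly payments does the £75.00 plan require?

Monthly rate r = 18.7%/12 = 1.55833% = 0.0155833.
At £35.00/mo: n = ⌈−ln(1 − rB₀/P)/ln(1+r)⌉ = 17 payments (last £20.45); total interest = total paid − £508.00 = £72.45.
At £75.00/mo: 8 payments (last £16.13); total interest £33.13.
Payments saved = 17 − 8 = 9.

9 fewer payments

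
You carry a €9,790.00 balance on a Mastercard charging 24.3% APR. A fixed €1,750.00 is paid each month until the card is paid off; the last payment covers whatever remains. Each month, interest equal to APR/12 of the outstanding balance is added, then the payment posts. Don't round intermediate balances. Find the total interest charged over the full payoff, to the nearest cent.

€705.22

Monthly rate r = 24.3%/12 = 2.025% = 0.02025.
Payoff takes n = ⌈−ln(1 − rB₀/P)/ln(1+r)⌉ = ⌈5.997⌉ = 6 payments; the last is €1,745.22.
Total paid = 5·€1,750.00 + €1,745.22 = €10,495.22.
Total interest = total paid − principal = €10,495.22 − €9,790.00 = €705.22.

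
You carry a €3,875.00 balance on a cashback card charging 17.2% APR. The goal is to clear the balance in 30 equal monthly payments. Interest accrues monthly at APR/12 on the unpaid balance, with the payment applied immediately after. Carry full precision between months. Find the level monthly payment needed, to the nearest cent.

Monthly rate r = 17.2%/12 = 1.43333% = 0.0143333.
Level-payment amortization: P = B₀·r / (1 − (1+r)^(−n)) = 3875.00·0.0143333 / (1 − 1.01433^(−30)).
Denominator 1 − (1+r)^(−30) = 0.347502171.
P = 55.5417 / 0.347502171 ≈ 159.83.

€159.83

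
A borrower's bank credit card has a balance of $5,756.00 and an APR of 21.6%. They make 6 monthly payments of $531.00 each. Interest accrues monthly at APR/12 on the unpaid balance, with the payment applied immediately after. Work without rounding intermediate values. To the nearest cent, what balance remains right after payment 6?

Monthly rate r = 21.6%/12 = 1.8% = 0.018.
Each month: B ← B·(1+r) − $531.00.
Month 1: interest $103.61; balance after payment $5,328.61.
Month 2: interest $95.91; balance after payment $4,893.52.
Month 3: interest $88.08; balance after payment $4,450.61.
Month 4: interest $80.11; balance after payment $3,999.72.
Month 5: interest $71.99; balance after payment $3,540.71.
Month 6: interest $63.73; balance after payment $3,073.45.

$3,073.45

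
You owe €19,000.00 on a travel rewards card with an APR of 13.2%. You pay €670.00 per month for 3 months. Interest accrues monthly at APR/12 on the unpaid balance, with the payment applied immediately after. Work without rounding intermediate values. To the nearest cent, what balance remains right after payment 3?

Monthly rate r = 13.2%/12 = 1.1% = 0.011.
Each month: B ← B·(1+r) − €670.00.
Month 1: interest €209.00; balance after payment €18,539.00.
Month 2: interest €203.93; balance after payment €18,072.93.
Month 3: interest €198.80; balance after payment €17,601.73.

€17,601.73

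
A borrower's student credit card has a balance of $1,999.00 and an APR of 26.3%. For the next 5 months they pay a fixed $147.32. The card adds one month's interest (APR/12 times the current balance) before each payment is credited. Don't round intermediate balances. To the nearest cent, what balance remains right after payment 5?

Monthly rate r = 26.3%/12 = 2.19167% = 0.0219167.
Each month: B ← B·(1+r) − $147.32.
Month 1: interest $43.81; balance after payment $1,895.49.
Month 2: interest $41.54; balance after payment $1,789.71.
Month 3: interest $39.22; balance after payment $1,681.62.
Month 4: interest $36.86; balance after payment $1,571.15.
Month 5: interest $34.43; balance after payment $1,458.27.

$1,458.27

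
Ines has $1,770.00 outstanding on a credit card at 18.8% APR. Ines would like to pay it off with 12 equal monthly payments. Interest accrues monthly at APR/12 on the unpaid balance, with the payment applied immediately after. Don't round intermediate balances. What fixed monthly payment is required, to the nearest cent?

Monthly rate r = 18.8%/12 = 1.56667% = 0.0156667.
Level-payment amortization: P = B₀·r / (1 − (1+r)^(−n)) = 1770.00·0.0156667 / (1 − 1.01567^(−12)).
Denominator 1 − (1+r)^(−12) = 0.170176736.
P = 27.73 / 0.170176736 ≈ 162.95.

$162.95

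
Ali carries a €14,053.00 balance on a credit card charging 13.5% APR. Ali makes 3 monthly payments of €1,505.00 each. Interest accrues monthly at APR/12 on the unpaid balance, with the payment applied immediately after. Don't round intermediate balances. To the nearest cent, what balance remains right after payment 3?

Monthly rate r = 13.5%/12 = 1.125% = 0.01125.
Each month: B ← B·(1+r) − €1,505.00.
Month 1: interest €158.10; balance after payment €12,706.10.
Month 2: interest €142.94; balance after payment €11,344.04.
Month 3: interest €127.62; balance after payment €9,966.66.

€9,966.66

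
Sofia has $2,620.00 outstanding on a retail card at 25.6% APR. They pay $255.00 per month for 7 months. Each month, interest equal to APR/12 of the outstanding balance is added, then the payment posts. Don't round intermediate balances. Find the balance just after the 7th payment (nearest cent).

$1,133.81

Monthly rate r = 25.6%/12 = 2.13333% = 0.0213333.
Each month: B ← B·(1+r) − $255.00.
Month 1: interest $55.89; balance after payment $2,420.89.
Month 2: interest $51.65; balance after payment $2,217.54.
Month 3: interest $47.31; balance after payment $2,009.85.
Month 4: interest $42.88; balance after payment $1,797.72.
Month 5: interest $38.35; balance after payment $1,581.07.
Month 6: interest $33.73; balance after payment $1,359.80.
Month 7: interest $29.01; balance after payment $1,133.81.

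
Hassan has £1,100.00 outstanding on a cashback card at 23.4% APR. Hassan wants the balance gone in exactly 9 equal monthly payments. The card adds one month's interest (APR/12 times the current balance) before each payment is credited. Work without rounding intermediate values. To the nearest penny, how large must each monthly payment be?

£134.45

Monthly rate r = 23.4%/12 = 1.95% = 0.0195.
Level-payment amortization: P = B₀·r / (1 − (1+r)^(−n)) = 1100.00·0.0195 / (1 − 1.0195^(−9)).
Denominator 1 − (1+r)^(−9) = 0.159544103.
P = 21.45 / 0.159544103 ≈ 134.45.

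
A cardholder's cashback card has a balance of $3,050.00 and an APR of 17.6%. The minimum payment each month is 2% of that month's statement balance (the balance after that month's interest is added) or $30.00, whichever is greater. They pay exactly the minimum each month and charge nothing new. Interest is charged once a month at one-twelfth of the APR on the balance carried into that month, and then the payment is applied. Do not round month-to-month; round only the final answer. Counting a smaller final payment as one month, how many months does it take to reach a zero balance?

217 months

Monthly rate r = 17.6%/12 = 1.46667% = 0.0146667.
While 2% of the post-interest balance exceeds $30.00, each month B ← (B·(1+r))·(1 − 0.02), i.e. B shrinks by the factor (1+r)·0.98 = 0.99437.
This holds for months 1–129. Entering month 130 the balance is $1,472.93; 2% of the post-interest balance is now below $30.00, so the flat $30.00 minimum applies from here.
From month 130 a fixed $30.00 at rate r clears $1,472.93 in 88 more payments. Total: 129 + 88 = 217 months.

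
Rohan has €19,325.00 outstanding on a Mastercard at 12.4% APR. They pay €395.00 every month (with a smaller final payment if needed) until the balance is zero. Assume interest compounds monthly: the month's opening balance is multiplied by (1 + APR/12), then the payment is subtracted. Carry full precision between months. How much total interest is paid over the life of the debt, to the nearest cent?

€7,737.04

Monthly rate r = 12.4%/12 = 1.03333% = 0.0103333.
Payoff takes n = ⌈−ln(1 − rB₀/P)/ln(1+r)⌉ = ⌈68.510⌉ = 69 payments; the last is €202.04.
Total paid = 68·€395.00 + €202.04 = €27,062.04.
Total interest = total paid − principal = €27,062.04 − €19,325.00 = €7,737.04.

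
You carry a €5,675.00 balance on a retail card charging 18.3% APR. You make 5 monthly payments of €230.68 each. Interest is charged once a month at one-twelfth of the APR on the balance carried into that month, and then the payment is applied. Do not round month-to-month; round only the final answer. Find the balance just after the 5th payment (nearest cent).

Monthly rate r = 18.3%/12 = 1.525% = 0.01525.
Each month: B ← B·(1+r) − €230.68.
Month 1: interest €86.54; balance after payment €5,530.86.
Month 2: interest €84.35; balance after payment €5,384.53.
Month 3: interest €82.11; balance after payment €5,235.96.
Month 4: interest €79.85; balance after payment €5,085.13.
Month 5: interest €77.55; balance after payment €4,932.00.

€4,932.00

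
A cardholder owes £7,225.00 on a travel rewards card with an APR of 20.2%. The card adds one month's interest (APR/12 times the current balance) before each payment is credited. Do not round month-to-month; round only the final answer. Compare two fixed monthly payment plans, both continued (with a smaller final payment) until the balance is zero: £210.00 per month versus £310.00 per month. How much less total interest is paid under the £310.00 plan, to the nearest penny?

Monthly rate r = 20.2%/12 = 1.68333% = 0.0168333.
At £210.00/mo: n = ⌈−ln(1 − rB₀/P)/ln(1+r)⌉ = 52 payments (last £177.82); total interest = total paid − £7,225.00 = £3,662.82.
At £310.00/mo: 30 payments (last £260.56); total interest £2,025.56.
Interest saved = £3,662.82 − £2,025.56 = £1,637.26.

£1,637.26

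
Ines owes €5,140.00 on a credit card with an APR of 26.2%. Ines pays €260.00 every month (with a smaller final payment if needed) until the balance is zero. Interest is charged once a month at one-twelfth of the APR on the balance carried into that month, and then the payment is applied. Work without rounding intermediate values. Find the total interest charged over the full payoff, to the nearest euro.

€1,662

Monthly rate r = 26.2%/12 = 2.18333% = 0.0218333.
Payoff takes n = ⌈−ln(1 − rB₀/P)/ln(1+r)⌉ = ⌈26.158⌉ = 27 payments; the last is €41.56.
Total paid = 26·€260.00 + €41.56 = €6,801.56.
Total interest = total paid − principal = €6,801.56 − €5,140.00 = €1,661.56.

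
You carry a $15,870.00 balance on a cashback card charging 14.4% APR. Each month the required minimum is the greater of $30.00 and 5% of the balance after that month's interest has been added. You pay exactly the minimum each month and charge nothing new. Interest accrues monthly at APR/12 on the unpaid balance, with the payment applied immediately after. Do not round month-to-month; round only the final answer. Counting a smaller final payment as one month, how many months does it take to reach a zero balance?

107 months

Monthly rate r = 14.4%/12 = 1.2% = 0.012.
While 5% of the post-interest balance exceeds $30.00, each month B ← (B·(1+r))·(1 − 0.05), i.e. B shrinks by the factor (1+r)·0.95 = 0.9614.
This holds for months 1–84. Entering month 85 the balance is $581.46; 5% of the post-interest balance is now below $30.00, so the flat $30.00 minimum applies from here.
From month 85 a fixed $30.00 at rate r clears $581.46 in 23 more payments. Total: 84 + 23 = 107 months.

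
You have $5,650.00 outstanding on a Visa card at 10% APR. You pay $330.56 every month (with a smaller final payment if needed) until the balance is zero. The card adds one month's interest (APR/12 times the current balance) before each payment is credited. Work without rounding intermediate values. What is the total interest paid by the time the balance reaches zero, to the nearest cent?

$470.90

Monthly rate r = 10%/12 = 0.833333% = 0.00833333.
Payoff takes n = ⌈−ln(1 − rB₀/P)/ln(1+r)⌉ = ⌈18.516⌉ = 19 payments; the last is $170.82.
Total paid = 18·$330.56 + $170.82 = $6,120.90.
Total interest = total paid − principal = $6,120.90 − $5,650.00 = $470.90.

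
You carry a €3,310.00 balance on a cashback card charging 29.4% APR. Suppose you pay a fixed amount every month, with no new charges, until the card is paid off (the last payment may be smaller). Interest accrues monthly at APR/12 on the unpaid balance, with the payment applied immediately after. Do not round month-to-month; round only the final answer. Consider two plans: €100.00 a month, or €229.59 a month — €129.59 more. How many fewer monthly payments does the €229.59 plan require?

50 fewer payments

Monthly rate r = 29.4%/12 = 2.45% = 0.0245.
At €100.00/mo: n = ⌈−ln(1 − rB₀/P)/ln(1+r)⌉ = 69 payments (last €82.08); total interest = total paid − €3,310.00 = €3,572.08.
At €229.59/mo: 19 payments (last €0.57); total interest €823.19.
Payments saved = 69 − 19 = 50.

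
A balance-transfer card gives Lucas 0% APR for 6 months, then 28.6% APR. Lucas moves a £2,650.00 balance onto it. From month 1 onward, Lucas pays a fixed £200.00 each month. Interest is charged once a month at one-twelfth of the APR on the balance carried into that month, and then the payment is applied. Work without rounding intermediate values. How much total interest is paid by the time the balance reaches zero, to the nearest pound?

Promo months 1–6 at r₀ = 0%/12 = 0; months 7+ at r₁ = 28.6%/12 = 0.0238333.
After month 6 (no interest yet): B = £2,650.00 − 6·£200.00 = £1,450.00.
Then at r₁ with £200.00/mo: n₂ = −ln(1 − r₁·B/P)/ln(1+r₁) ≈ 8.05 → 9 more payments.
Total paid = 14·£200.00 + £10.89 = £2,810.89; interest = £2,810.89 − £2,650.00 = £160.89.

£161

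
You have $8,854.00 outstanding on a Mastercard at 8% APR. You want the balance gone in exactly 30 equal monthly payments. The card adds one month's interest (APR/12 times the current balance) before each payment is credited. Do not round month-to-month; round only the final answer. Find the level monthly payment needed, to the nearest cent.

$326.61

Monthly rate r = 8%/12 = 0.666667% = 0.00666667.
Level-payment amortization: P = B₀·r / (1 − (1+r)^(−n)) = 8854.00·0.00666667 / (1 − 1.00667^(−30)).
Denominator 1 − (1+r)^(−30) = 0.18072566.
P = 59.0267 / 0.18072566 ≈ 326.61.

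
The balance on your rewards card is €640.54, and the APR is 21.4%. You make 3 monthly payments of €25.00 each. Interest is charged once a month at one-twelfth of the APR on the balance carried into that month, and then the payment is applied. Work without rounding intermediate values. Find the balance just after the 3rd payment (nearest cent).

€599.08

Monthly rate r = 21.4%/12 = 1.78333% = 0.0178333.
Each month: B ← B·(1+r) − €25.00.
Month 1: interest €11.42; balance after payment €626.96.
Month 2: interest €11.18; balance after payment €613.14.
Month 3: interest €10.93; balance after payment €599.08.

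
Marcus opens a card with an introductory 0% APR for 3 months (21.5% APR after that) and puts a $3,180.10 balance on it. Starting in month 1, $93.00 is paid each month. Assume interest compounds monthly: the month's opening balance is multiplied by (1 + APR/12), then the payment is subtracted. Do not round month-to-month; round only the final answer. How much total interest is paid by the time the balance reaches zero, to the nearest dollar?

Promo months 1–3 at r₀ = 0%/12 = 0; months 4+ at r₁ = 21.5%/12 = 0.0179167.
After month 3 (no interest yet): B = $3,180.10 − 3·$93.00 = $2,901.10.
Then at r₁ with $93.00/mo: n₂ = −ln(1 − r₁·B/P)/ln(1+r₁) ≈ 46.09 → 47 more payments.
Total paid = 49·$93.00 + $8.56 = $4,565.56; interest = $4,565.56 − $3,180.10 = $1,385.46.

$1,385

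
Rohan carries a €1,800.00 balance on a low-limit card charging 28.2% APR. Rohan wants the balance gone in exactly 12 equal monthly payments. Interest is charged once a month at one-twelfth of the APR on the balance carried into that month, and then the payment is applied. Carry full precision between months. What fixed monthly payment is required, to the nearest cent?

Monthly rate r = 28.2%/12 = 2.35% = 0.0235.
Level-payment amortization: P = B₀·r / (1 − (1+r)^(−n)) = 1800.00·0.0235 / (1 − 1.0235^(−12)).
Denominator 1 − (1+r)^(−12) = 0.243261489.
P = 42.3 / 0.243261489 ≈ 173.89.

€173.89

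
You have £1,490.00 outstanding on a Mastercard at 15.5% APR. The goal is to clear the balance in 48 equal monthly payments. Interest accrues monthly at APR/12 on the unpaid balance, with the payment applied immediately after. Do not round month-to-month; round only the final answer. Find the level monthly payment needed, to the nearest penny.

£41.85

Monthly rate r = 15.5%/12 = 1.29167% = 0.0129167.
Level-payment amortization: P = B₀·r / (1 − (1+r)^(−n)) = 1490.00·0.0129167 / (1 − 1.01292^(−48)).
Denominator 1 − (1+r)^(−48) = 0.459915669.
P = 19.2458 / 0.459915669 ≈ 41.85.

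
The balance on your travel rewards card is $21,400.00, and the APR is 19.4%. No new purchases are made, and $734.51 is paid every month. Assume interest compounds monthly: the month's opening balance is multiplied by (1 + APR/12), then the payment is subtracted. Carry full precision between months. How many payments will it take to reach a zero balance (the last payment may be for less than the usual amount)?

40 payments

Monthly rate r = 19.4%/12 = 1.61667% = 0.0161667.
Recurrence: B ← B·(1+r) − $734.51.
Month 1: interest $345.97; balance after payment $21,011.46.
Month 2: interest $339.69; balance after payment $20,616.63.
Closed form: n = −ln(1 − rB₀/P)/ln(1+r) = −ln(0.52898)/ln(1.01617) ≈ 39.707, so the balance reaches zero during payment 40.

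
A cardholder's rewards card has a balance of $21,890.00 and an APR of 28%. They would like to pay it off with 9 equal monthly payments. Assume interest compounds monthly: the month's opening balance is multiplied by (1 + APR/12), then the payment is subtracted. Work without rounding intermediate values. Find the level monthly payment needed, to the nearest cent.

$2,724.70

Monthly rate r = 28%/12 = 2.33333% = 0.0233333.
Level-payment amortization: P = B₀·r / (1 − (1+r)^(−n)) = 21890.00·0.0233333 / (1 − 1.02333^(−9)).
Denominator 1 − (1+r)^(−9) = 0.187457823.
P = 510.767 / 0.187457823 ≈ 2724.70.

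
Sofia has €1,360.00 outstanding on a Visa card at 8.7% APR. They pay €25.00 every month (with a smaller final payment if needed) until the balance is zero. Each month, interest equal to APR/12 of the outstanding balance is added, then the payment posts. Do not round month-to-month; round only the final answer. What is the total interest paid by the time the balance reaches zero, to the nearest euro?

€376

Monthly rate r = 8.7%/12 = 0.725% = 0.00725.
Payoff takes n = ⌈−ln(1 − rB₀/P)/ln(1+r)⌉ = ⌈69.428⌉ = 70 payments; the last is €10.72.
Total paid = 69·€25.00 + €10.72 = €1,735.72.
Total interest = total paid − principal = €1,735.72 − €1,360.00 = €375.72.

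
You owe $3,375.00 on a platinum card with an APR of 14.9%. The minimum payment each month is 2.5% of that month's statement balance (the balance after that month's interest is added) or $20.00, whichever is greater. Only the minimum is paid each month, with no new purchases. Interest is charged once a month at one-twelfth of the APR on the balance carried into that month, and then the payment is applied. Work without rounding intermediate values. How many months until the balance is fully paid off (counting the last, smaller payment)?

Monthly rate r = 14.9%/12 = 1.24167% = 0.0124167.
While 2.5% of the post-interest balance exceeds $20.00, each month B ← (B·(1+r))·(1 − 0.025), i.e. B shrinks by the factor (1+r)·0.975 = 0.98711.
This holds for months 1–112. Entering month 113 the balance is $788.92; 2.5% of the post-interest balance is now below $20.00, so the flat $20.00 minimum applies from here.
From month 113 a fixed $20.00 at rate r clears $788.92 in 55 more payments. Total: 112 + 55 = 167 months.

167 months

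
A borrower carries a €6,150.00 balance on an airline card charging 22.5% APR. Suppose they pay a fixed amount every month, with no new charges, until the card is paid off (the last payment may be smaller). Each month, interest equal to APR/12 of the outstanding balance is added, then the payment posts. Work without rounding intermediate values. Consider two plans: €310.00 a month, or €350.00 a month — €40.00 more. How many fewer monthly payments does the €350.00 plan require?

4 fewer payments

Monthly rate r = 22.5%/12 = 1.875% = 0.01875.
At €310.00/mo: n = ⌈−ln(1 − rB₀/P)/ln(1+r)⌉ = 26 payments (last €12.91); total interest = total paid − €6,150.00 = €1,612.91.
At €350.00/mo: 22 payments (last €181.20); total interest €1,381.20.
Payments saved = 26 − 22 = 4.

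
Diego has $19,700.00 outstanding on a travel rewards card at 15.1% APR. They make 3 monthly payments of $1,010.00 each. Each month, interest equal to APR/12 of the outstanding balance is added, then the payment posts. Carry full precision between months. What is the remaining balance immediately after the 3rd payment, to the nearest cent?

Monthly rate r = 15.1%/12 = 1.25833% = 0.0125833.
Each month: B ← B·(1+r) − $1,010.00.
Month 1: interest $247.89; balance after payment $18,937.89.
Month 2: interest $238.30; balance after payment $18,166.19.
Month 3: interest $228.59; balance after payment $17,384.78.

$17,384.78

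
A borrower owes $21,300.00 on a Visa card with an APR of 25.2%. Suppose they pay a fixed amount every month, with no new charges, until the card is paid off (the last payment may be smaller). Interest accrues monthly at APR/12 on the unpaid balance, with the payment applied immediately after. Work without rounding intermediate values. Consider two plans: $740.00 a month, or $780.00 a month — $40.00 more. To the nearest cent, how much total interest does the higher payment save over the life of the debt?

$1,048.35

Monthly rate r = 25.2%/12 = 2.1% = 0.021.
At $740.00/mo: n = ⌈−ln(1 − rB₀/P)/ln(1+r)⌉ = 45 payments (last $467.18); total interest = total paid − $21,300.00 = $11,727.18.
At $780.00/mo: 41 payments (last $778.83); total interest $10,678.83.
Interest saved = $11,727.18 − $10,678.83 = $1,048.35.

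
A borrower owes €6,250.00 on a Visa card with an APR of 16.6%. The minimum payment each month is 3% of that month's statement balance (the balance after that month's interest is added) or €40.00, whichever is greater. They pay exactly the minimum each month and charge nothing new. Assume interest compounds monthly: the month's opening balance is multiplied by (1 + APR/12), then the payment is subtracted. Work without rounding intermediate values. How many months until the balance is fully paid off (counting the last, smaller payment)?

138 months

Monthly rate r = 16.6%/12 = 1.38333% = 0.0138333.
While 3% of the post-interest balance exceeds €40.00, each month B ← (B·(1+r))·(1 − 0.03), i.e. B shrinks by the factor (1+r)·0.97 = 0.98342.
This holds for months 1–94. Entering month 95 the balance is €1,298.02; 3% of the post-interest balance is now below €40.00, so the flat €40.00 minimum applies from here.
From month 95 a fixed €40.00 at rate r clears €1,298.02 in 44 more payments. Total: 94 + 44 = 138 months.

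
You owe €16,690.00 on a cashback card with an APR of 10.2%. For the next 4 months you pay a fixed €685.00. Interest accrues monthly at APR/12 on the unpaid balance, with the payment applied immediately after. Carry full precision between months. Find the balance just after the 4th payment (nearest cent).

€14,489.60

Monthly rate r = 10.2%/12 = 0.85% = 0.0085.
Each month: B ← B·(1+r) − €685.00.
Month 1: interest €141.86; balance after payment €16,146.87.
Month 2: interest €137.25; balance after payment €15,599.11.
Month 3: interest €132.59; balance after payment €15,046.71.
Month 4: interest €127.90; balance after payment €14,489.60.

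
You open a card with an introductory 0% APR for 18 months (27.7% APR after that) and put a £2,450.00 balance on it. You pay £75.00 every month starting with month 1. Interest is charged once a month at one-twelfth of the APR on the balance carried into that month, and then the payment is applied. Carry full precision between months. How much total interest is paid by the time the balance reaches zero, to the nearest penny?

£258.47

Promo months 1–18 at r₀ = 0%/12 = 0; months 19+ at r₁ = 27.7%/12 = 0.0230833.
After month 18 (no interest yet): B = £2,450.00 − 18·£75.00 = £1,100.00.
Then at r₁ with £75.00/mo: n₂ = −ln(1 − r₁·B/P)/ln(1+r₁) ≈ 18.11 → 19 more payments.
Total paid = 36·£75.00 + £8.47 = £2,708.47; interest = £2,708.47 − £2,450.00 = £258.47.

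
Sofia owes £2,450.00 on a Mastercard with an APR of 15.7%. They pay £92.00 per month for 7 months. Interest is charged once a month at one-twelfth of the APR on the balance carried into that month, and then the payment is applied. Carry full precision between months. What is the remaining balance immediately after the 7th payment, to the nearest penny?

Monthly rate r = 15.7%/12 = 1.30833% = 0.0130833.
Each month: B ← B·(1+r) − £92.00.
Month 1: interest £32.05; balance after payment £2,390.05.
Month 2: interest £31.27; balance after payment £2,329.32.
Month 3: interest £30.48; balance after payment £2,267.80.
Month 4: interest £29.67; balance after payment £2,205.47.
Month 5: interest £28.85; balance after payment £2,142.32.
Month 6: interest £28.03; balance after payment £2,078.35.
Month 7: interest £27.19; balance after payment £2,013.55.

£2,013.55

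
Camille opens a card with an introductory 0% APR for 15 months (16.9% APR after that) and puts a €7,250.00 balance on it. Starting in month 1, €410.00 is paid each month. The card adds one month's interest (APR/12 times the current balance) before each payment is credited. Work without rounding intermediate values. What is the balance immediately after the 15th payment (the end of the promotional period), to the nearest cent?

€1,100.00

Promo months 1–15 at r₀ = 0%/12 = 0; months 16+ at r₁ = 16.9%/12 = 0.0140833.
After month 15 (no interest yet): B = €7,250.00 − 15·€410.00 = €1,100.00.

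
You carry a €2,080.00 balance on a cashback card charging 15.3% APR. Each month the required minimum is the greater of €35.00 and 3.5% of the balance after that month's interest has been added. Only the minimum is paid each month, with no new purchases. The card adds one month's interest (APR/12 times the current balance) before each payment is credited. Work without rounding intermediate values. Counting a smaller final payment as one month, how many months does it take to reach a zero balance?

Monthly rate r = 15.3%/12 = 1.275% = 0.01275.
While 3.5% of the post-interest balance exceeds €35.00, each month B ← (B·(1+r))·(1 − 0.035), i.e. B shrinks by the factor (1+r)·0.965 = 0.9773.
This holds for months 1–33. Entering month 34 the balance is €975.08; 3.5% of the post-interest balance is now below €35.00, so the flat €35.00 minimum applies from here.
From month 34 a fixed €35.00 at rate r clears €975.08 in 35 more payments. Total: 33 + 35 = 68 months.

68 months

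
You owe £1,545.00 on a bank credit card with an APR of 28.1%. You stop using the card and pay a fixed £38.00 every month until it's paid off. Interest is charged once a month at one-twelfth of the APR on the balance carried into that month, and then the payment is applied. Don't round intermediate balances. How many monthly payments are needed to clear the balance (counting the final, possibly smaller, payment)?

132 payments

Monthly rate r = 28.1%/12 = 2.34167% = 0.0234167.
Recurrence: B ← B·(1+r) − £38.00.
Month 1: interest £36.18; balance after payment £1,543.18.
Month 2: interest £36.14; balance after payment £1,541.31.
Closed form: n = −ln(1 − rB₀/P)/ln(1+r) = −ln(0.047928)/ln(1.02342) ≈ 131.253, so the balance reaches zero during payment 132.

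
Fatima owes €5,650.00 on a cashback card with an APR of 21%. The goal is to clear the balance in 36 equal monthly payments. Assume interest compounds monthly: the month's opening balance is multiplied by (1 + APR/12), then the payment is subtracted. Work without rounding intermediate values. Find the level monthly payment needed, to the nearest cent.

Monthly rate r = 21%/12 = 1.75% = 0.0175.
Level-payment amortization: P = B₀·r / (1 − (1+r)^(−n)) = 5650.00·0.0175 / (1 − 1.0175^(−36)).
Denominator 1 − (1+r)^(−36) = 0.464498174.
P = 98.875 / 0.464498174 ≈ 212.86.

€212.86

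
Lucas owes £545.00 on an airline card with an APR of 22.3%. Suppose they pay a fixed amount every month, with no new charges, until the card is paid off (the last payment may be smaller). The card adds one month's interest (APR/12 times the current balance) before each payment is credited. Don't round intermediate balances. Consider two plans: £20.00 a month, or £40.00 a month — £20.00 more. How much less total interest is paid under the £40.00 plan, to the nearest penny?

£132.63

Monthly rate r = 22.3%/12 = 1.85833% = 0.0185833.
At £20.00/mo: n = ⌈−ln(1 − rB₀/P)/ln(1+r)⌉ = 39 payments (last £6.92); total interest = total paid − £545.00 = £221.92.
At £40.00/mo: 16 payments (last £34.29); total interest £89.29.
Interest saved = £221.92 − £89.29 = £132.63.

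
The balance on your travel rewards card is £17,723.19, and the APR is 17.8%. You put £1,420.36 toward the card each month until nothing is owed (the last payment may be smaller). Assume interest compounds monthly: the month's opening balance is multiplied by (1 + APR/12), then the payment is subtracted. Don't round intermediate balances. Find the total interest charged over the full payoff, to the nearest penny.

£2,021.53

Monthly rate r = 17.8%/12 = 1.48333% = 0.0148333.
Payoff takes n = ⌈−ln(1 − rB₀/P)/ln(1+r)⌉ = ⌈13.901⌉ = 14 payments; the last is £1,280.04.
Total paid = 13·£1,420.36 + £1,280.04 = £19,744.72.
Total interest = total paid − principal = £19,744.72 − £17,723.19 = £2,021.53.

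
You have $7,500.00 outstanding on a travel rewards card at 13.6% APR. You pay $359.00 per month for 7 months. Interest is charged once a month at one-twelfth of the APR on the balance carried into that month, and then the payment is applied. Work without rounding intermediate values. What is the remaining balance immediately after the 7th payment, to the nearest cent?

$5,515.54

Monthly rate r = 13.6%/12 = 1.13333% = 0.0113333.
Each month: B ← B·(1+r) − $359.00.
Month 1: interest $85.00; balance after payment $7,226.00.
Month 2: interest $81.89; balance after payment $6,948.89.
Month 3: interest $78.75; balance after payment $6,668.65.
Month 4: interest $75.58; balance after payment $6,385.23.
Month 5: interest $72.37; balance after payment $6,098.59.
Month 6: interest $69.12; balance after payment $5,808.71.
Month 7: interest $65.83; balance after payment $5,515.54.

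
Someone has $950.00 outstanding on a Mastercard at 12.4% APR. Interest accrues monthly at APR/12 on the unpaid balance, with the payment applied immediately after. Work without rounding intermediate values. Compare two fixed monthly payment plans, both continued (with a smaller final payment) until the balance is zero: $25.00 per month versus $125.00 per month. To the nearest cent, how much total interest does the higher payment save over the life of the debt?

$218.22

Monthly rate r = 12.4%/12 = 1.03333% = 0.0103333.
At $25.00/mo: n = ⌈−ln(1 − rB₀/P)/ln(1+r)⌉ = 49 payments (last $12.73); total interest = total paid − $950.00 = $262.73.
At $125.00/mo: 8 payments (last $119.51); total interest $44.51.
Interest saved = $262.73 − $44.51 = $218.22.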